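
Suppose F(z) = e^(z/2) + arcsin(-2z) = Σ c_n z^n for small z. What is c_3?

Add the two expansions coefficient-wise.
F(0) = 1
F′(0) = -3/2
F′′(0) = 1/4
F′′′(0) = -63/8
So c_3 = F′′′(0)/3! = -21/16.

-21/16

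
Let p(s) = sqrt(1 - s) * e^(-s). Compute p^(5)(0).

-107/32

Expand each factor separately, then convolve coefficients.
The coefficient of s^5 in the expansion is -107/3840, so p^(5)(0) = 5! * (-107/3840) = -107/32.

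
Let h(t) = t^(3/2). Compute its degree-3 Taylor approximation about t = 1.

-(t - 1)^3/16 + 3*(t - 1)^2/8 + 3*(t - 1)/2 + 1

h(1) = 1
h′(1) = 3/2
h′′(1) = 3/4
h′′′(1) = -3/8
The Taylor polynomial is Σ h^(k)(1)/k! · (t - 1)^k.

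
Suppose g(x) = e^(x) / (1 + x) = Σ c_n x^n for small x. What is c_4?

Write out both Maclaurin series and multiply, keeping only the needed powers.
g(0) = 1
g′(0) = 0
g′′(0) = 1
g′′′(0) = -2
g^(4)(0) = 9
So c_4 = g^(4)(0)/4! = 3/8.

3/8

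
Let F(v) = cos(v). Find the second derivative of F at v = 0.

The coefficient of v^2 in the expansion is -1/2, so F′′(0) = 2! * (-1/2) = -1.

-1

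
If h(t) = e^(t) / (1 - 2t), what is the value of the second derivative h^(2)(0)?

Write out both Maclaurin series and multiply, keeping only the needed powers.
The coefficient of t^2 in the expansion is 13/2, so h′′(0) = 2! * (13/2) = 13.

13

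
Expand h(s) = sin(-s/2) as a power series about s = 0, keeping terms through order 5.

-s^5/3840 + s^3/48 - s/2

Use the known series and substitute for the argument.
[s^0] = 0;  [s^1] = -1/2;  [s^2] = 0;  [s^3] = 1/48;  [s^4] = 0;  [s^5] = -1/3840.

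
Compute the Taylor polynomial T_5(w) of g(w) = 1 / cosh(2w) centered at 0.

Invert the denominator's series and multiply.

10*w^4/3 - 2*w^2 + 1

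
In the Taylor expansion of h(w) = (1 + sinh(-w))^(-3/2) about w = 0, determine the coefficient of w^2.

Plug the Maclaurin series of the inner function into that of the outer and collect terms.
h(0) = 1
h′(0) = 3/2
h′′(0) = 15/4
So c_2 = h′′(0)/2! = 15/8.

15/8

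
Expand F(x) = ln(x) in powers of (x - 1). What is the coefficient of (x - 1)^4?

-1/4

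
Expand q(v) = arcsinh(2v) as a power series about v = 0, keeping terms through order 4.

Apply the Taylor formula c_k = f^(k)(a)/k!.
q(0) = 0
q′(0) = 2
q′′(0) = 0
q′′′(0) = -8
q^(4)(0) = 0
Then c_k = q^(k)(0)/k! gives each Taylor coefficient.

-4*v^3/3 + 2*v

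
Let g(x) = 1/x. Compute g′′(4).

1/32

The coefficient of (x - 4)^2 in the expansion is 1/64, so g′′(4) = 2! * (1/64) = 1/32.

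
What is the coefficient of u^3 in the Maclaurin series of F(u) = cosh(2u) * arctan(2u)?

4/3

Write out both Maclaurin series and multiply, keeping only the needed powers.
F(0) = 0
F′(0) = 2
F′′(0) = 0
F′′′(0) = 8
Then c_k = F^(k)(0)/k! gives each Taylor coefficient.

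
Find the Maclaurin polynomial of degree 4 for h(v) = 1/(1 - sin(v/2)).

Substitute the inner expansion into the outer series and collect powers.

v^4/24 + 5*v^3/48 + v^2/4 + v/2 + 1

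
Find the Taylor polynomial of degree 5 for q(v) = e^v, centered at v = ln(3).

q(ln(3)) = 3
q′(ln(3)) = 3
q′′(ln(3)) = 3
q′′′(ln(3)) = 3
q^(4)(ln(3)) = 3
q^(5)(ln(3)) = 3
Dividing each by k! gives the coefficients c_0, ..., c_5.

(v - ln(3))^5/40 + (v - ln(3))^4/8 + (v - ln(3))^3/2 + 3*(v - ln(3))^2/2 + 3*(v - ln(3)) + 3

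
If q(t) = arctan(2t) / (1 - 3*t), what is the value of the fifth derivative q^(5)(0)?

17328

Use 1/(1 - r) = Σ r^k on the denominator, then take the Cauchy product.
The coefficient of t^5 in the expansion is 722/5, so q^(5)(0) = 5! * (722/5) = 17328.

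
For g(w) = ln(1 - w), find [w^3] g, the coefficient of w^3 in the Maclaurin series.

-1/3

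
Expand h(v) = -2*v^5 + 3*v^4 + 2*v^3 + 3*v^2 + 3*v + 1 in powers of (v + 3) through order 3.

h(-3) = 694
h′(-3) = -1095
h′′(-3) = 1374
h′′′(-3) = -1284

-214*(v + 3)^3 + 687*(v + 3)^2 - 1095*(v + 3) + 694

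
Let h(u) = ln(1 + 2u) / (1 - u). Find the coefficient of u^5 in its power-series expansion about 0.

Multiply the two series term by term and collect like powers.
[u^0] = 0;  [u^1] = 2;  [u^2] = 0;  [u^3] = 8/3;  [u^4] = -4/3;  [u^5] = 76/15.

76/15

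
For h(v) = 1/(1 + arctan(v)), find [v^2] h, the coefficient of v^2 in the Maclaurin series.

Plug the Maclaurin series of the inner function into that of the outer and collect terms.
h(0) = 1
h′(0) = -1
h′′(0) = 2
So c_2 = h′′(0)/2! = 1.

1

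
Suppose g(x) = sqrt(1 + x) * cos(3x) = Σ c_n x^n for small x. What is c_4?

499/128

Multiply the two series term by term and collect like powers.
So c_4 = g^(4)(0)/4! = 499/128.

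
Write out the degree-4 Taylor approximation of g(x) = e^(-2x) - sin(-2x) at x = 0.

Expand each term separately and add.
g(0) = 1
g′(0) = 0
g′′(0) = 4
g′′′(0) = -16
g^(4)(0) = 16

2*x^4/3 - 8*x^3/3 + 2*x^2 + 1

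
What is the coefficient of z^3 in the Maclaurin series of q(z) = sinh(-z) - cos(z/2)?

-1/6

Combine the two series term by term.
[z^0] = -1;  [z^1] = -1;  [z^2] = 1/8;  [z^3] = -1/6.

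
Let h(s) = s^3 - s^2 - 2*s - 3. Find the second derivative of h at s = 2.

10

Apply the Taylor formula c_k = f^(k)(a)/k!.
From the series, [(s - 2)^2] h = 5; multiply by 2! = 2 to get 10.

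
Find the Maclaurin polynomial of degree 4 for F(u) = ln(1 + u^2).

-u^4/2 + u^2

F(0) = 0
F′(0) = 0
F′′(0) = 2
F′′′(0) = 0
F^(4)(0) = -12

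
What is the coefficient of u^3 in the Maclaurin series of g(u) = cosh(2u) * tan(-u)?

-7/3

Multiply the two series term by term and collect like powers.
g(0) = 0
g′(0) = -1
g′′(0) = 0
g′′′(0) = -14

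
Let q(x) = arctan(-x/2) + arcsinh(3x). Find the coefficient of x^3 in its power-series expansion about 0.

-107/24

Combine the two series term by term.
So c_3 = q′′′(0)/3! = -107/24.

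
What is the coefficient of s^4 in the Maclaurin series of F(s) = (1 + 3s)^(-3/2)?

[s^0] = 1;  [s^1] = -9/2;  [s^2] = 135/8;  [s^3] = -945/16;  [s^4] = 25515/128.

25515/128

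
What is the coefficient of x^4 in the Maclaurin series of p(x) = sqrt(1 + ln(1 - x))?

Plug the Maclaurin series of the inner function into that of the outer and collect terms.
[x^0] = 1;  [x^1] = -1/2;  [x^2] = -3/8;  [x^3] = -17/48;  [x^4] = -143/384.

-143/384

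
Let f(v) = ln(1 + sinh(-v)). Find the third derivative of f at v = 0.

Compose series: expand the inner function first, then feed it into the outer expansion.
The coefficient of v^3 in the expansion is -1/2, so f′′′(0) = 3! * (-1/2) = -3.

-3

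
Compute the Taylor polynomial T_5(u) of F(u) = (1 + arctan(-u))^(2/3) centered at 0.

Plug the Maclaurin series of the inner function into that of the outer and collect terms.
F(0) = 1
F′(0) = -2/3
F′′(0) = -2/9
F′′′(0) = 28/27
F^(4)(0) = 88/81
F^(5)(0) = -3008/243
Dividing each by k! gives the coefficients c_0, ..., c_5.

-376*u^5/3645 + 11*u^4/243 + 14*u^3/81 - u^2/9 - 2*u/3 + 1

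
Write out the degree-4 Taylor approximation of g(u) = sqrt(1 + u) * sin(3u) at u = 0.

-33*u^4/16 - 39*u^3/8 + 3*u^2/2 + 3*u

Write out both Maclaurin series and multiply, keeping only the needed powers.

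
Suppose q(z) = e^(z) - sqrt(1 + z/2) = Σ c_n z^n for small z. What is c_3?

Combine the two series term by term.
q(0) = 0
q′(0) = 3/4
q′′(0) = 17/16
q′′′(0) = 61/64
So c_3 = q′′′(0)/3! = 61/384.

61/384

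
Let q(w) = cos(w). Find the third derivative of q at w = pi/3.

The coefficient of (w - pi/3)^3 in the expansion is sqrt(3)/12, so q′′′(pi/3) = 3! * (sqrt(3)/12) = sqrt(3)/2.

sqrt(3)/2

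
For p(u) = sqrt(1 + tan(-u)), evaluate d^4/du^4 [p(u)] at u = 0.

Substitute the inner expansion into the outer series and collect powers.
The coefficient of u^4 in the expansion is -47/384, so p^(4)(0) = 4! * (-47/384) = -47/16.

-47/16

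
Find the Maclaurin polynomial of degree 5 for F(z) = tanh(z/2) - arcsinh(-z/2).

5*z^5/768 - z^3/16 + z

Expand each term separately and add.
F(0) = 0
F′(0) = 1
F′′(0) = 0
F′′′(0) = -3/8
F^(4)(0) = 0
F^(5)(0) = 25/32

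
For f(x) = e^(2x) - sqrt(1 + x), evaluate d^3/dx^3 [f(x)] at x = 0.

Combine the two series term by term.
The coefficient of x^3 in the expansion is 61/48, so f′′′(0) = 3! * (61/48) = 61/8.

61/8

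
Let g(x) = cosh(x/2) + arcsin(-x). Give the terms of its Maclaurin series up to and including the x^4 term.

Combine the two series term by term.
g(0) = 1
g′(0) = -1
g′′(0) = 1/4
g′′′(0) = -1
g^(4)(0) = 1/16

x^4/384 - x^3/6 + x^2/8 - x + 1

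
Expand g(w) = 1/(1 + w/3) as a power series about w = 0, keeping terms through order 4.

w^4/81 - w^3/27 + w^2/9 - w/3 + 1

Use the known series and substitute for the argument.
g(0) = 1
g′(0) = -1/3
g′′(0) = 2/9
g′′′(0) = -2/9
g^(4)(0) = 8/27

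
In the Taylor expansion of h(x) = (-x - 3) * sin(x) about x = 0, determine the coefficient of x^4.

Distribute the polynomial across the series and collect like powers.
h(0) = 0
h′(0) = -3
h′′(0) = -2
h′′′(0) = 3
h^(4)(0) = 4
The Taylor polynomial is Σ h^(k)(0)/k! · x^k.

1/6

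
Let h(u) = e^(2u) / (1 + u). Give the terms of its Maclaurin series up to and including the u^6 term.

7*u^6/45 - u^5/15 + u^4/3 + u^3/3 + u^2 + u + 1

Multiply the two series term by term and collect like powers.
h(0) = 1
h′(0) = 1
h′′(0) = 2
h′′′(0) = 2
h^(4)(0) = 8
h^(5)(0) = -8
h^(6)(0) = 112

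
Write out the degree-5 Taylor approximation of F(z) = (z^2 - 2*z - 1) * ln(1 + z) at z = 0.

Multiply each power in the prefactor through the base expansion.
[z^0] = 0;  [z^1] = -1;  [z^2] = -3/2;  [z^3] = 5/3;  [z^4] = -11/12;  [z^5] = 19/30.

19*z^5/30 - 11*z^4/12 + 5*z^3/3 - 3*z^2/2 - z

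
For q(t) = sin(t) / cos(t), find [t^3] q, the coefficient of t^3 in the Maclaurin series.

Write the quotient as an unknown series and match coefficients against numerator = denominator · series.

1/3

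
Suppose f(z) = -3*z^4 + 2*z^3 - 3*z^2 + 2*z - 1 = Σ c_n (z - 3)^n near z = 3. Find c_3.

-34

[(z - 3)^0] = -211;  [(z - 3)^1] = -286;  [(z - 3)^2] = -147;  [(z - 3)^3] = -34.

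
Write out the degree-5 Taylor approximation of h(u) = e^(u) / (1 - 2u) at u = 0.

6331*u^5/120 + 211*u^4/8 + 79*u^3/6 + 13*u^2/2 + 3*u + 1

Expand each factor separately, then convolve coefficients.
h(0) = 1
h′(0) = 3
h′′(0) = 13
h′′′(0) = 79
h^(4)(0) = 633
h^(5)(0) = 6331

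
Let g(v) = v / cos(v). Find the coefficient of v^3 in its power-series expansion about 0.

Divide the numerator series by the denominator series (power-series long division).

1/2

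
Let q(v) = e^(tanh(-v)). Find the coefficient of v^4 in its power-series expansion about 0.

-7/24

Let u equal the inner series; expand the outer function in u and truncate.
q(0) = 1
q′(0) = -1
q′′(0) = 1
q′′′(0) = 1
q^(4)(0) = -7
Dividing each by k! gives the coefficients c_0, ..., c_4.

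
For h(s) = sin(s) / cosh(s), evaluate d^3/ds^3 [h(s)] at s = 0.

Divide the numerator series by the denominator series (power-series long division).
The coefficient of s^3 in the expansion is -2/3, so h′′′(0) = 3! * (-2/3) = -4.

-4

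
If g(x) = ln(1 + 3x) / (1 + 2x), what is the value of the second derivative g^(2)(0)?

-21

Multiply the two series term by term and collect like powers.
The coefficient of x^2 in the expansion is -21/2, so g′′(0) = 2! * (-21/2) = -21.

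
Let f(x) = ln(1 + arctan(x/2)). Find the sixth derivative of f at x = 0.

Let u equal the inner series; expand the outer function in u and truncate.
The coefficient of x^6 in the expansion is -1/720, so f^(6)(0) = 6! * (-1/720) = -1.

-1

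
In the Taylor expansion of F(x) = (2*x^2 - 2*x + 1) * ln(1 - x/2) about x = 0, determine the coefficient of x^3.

-19/24

Multiply each power in the prefactor through the base expansion.
[x^0] = 0;  [x^1] = -1/2;  [x^2] = 7/8;  [x^3] = -19/24.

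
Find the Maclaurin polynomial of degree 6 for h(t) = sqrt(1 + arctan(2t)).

-1489*t^6/720 + 83*t^5/40 + 17*t^4/24 - 5*t^3/6 - t^2/2 + t + 1

Let u equal the inner series; expand the outer function in u and truncate.
h(0) = 1
h′(0) = 1
h′′(0) = -1
h′′′(0) = -5
h^(4)(0) = 17
h^(5)(0) = 249
h^(6)(0) = -1489
The Taylor polynomial is Σ h^(k)(0)/k! · t^k.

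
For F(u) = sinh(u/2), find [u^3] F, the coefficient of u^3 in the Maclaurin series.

c_3 = F′′′(0)/3! = 1/48.

1/48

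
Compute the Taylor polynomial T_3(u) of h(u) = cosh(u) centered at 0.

Differentiate repeatedly and evaluate at the center.
h(0) = 1
h′(0) = 0
h′′(0) = 1
h′′′(0) = 0

u^2/2 + 1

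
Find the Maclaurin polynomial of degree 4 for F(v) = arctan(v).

Compute the successive derivatives at the expansion point and divide by k!.
F(0) = 0
F′(0) = 1
F′′(0) = 0
F′′′(0) = -2
F^(4)(0) = 0

-v^3/3 + v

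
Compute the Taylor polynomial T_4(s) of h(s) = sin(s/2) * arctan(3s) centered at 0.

-73*s^4/16 + 3*s^2/2

Take the Cauchy product of the two expansions.
h(0) = 0
h′(0) = 0
h′′(0) = 3
h′′′(0) = 0
h^(4)(0) = -219/2
Then c_k = h^(k)(0)/k! gives each Taylor coefficient.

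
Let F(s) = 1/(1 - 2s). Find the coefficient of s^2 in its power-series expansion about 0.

F(0) = 1
F′(0) = 2
F′′(0) = 8

4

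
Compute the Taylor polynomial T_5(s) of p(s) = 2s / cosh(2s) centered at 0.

20*s^5/3 - 4*s^3 + 2*s

Divide the numerator series by the denominator series (power-series long division).
[s^0] = 0;  [s^1] = 2;  [s^2] = 0;  [s^3] = -4;  [s^4] = 0;  [s^5] = 20/3.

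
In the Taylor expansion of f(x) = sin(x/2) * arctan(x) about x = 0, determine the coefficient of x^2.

1/2

Take the Cauchy product of the two expansions.
f(0) = 0
f′(0) = 0
f′′(0) = 1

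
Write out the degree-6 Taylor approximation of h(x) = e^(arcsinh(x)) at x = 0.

x^6/16 - x^4/8 + x^2/2 + x + 1

Let u equal the inner series; expand the outer function in u and truncate.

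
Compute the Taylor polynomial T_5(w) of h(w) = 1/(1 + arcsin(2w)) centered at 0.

Plug the Maclaurin series of the inner function into that of the outer and collect terms.

-252*w^5/5 + 64*w^4/3 - 28*w^3/3 + 4*w^2 - 2*w + 1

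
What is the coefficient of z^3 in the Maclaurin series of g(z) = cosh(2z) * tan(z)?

Take the Cauchy product of the two expansions.
[z^0] = 0;  [z^1] = 1;  [z^2] = 0;  [z^3] = 7/3.
So c_3 = g′′′(0)/3! = 7/3.

7/3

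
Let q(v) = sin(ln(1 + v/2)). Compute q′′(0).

Substitute the inner expansion into the outer series and collect powers.
The coefficient of v^2 in the expansion is -1/8, so q′′(0) = 2! * (-1/8) = -1/4.

-1/4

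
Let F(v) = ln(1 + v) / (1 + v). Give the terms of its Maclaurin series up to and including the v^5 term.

Multiply the two series term by term and collect like powers.
F(0) = 0
F′(0) = 1
F′′(0) = -3
F′′′(0) = 11
F^(4)(0) = -50
F^(5)(0) = 274
The Taylor polynomial is Σ F^(k)(0)/k! · v^k.

137*v^5/60 - 25*v^4/12 + 11*v^3/6 - 3*v^2/2 + v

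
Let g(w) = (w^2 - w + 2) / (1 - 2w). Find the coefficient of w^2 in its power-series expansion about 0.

7

Multiply each power in the prefactor through the base expansion.
g(0) = 2
g′(0) = 3
g′′(0) = 14
Dividing each by k! gives the coefficients c_0, ..., c_2.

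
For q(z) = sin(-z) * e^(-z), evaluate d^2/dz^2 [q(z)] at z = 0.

Expand each factor separately, then convolve coefficients.
The coefficient of z^2 in the expansion is 1, so q′′(0) = 2! * (1) = 2.

2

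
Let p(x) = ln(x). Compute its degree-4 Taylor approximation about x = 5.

-(x - 5)^4/2500 + (x - 5)^3/375 - (x - 5)^2/50 + (x - 5)/5 + ln(5)

p(5) = ln(5)
p′(5) = 1/5
p′′(5) = -1/25
p′′′(5) = 2/125
p^(4)(5) = -6/625
Then c_k = p^(k)(5)/k! gives each Taylor coefficient.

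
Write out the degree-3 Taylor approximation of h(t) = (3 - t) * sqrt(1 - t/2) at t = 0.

t^3/128 + 5*t^2/32 - 7*t/4 + 3

Multiply each power in the prefactor through the base expansion.
[t^0] = 3;  [t^1] = -7/4;  [t^2] = 5/32;  [t^3] = 1/128.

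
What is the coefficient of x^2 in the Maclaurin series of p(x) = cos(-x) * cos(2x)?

-5/2

Write out both Maclaurin series and multiply, keeping only the needed powers.
p(0) = 1
p′(0) = 0
p′′(0) = -5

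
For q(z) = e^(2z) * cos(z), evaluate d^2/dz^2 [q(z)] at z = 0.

3

Expand each factor separately, then convolve coefficients.
The coefficient of z^2 in the expansion is 3/2, so q′′(0) = 2! * (3/2) = 3.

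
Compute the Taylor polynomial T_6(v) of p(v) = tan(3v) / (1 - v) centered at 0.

Multiply the two series term by term and collect like powers.
p(0) = 0
p′(0) = 3
p′′(0) = 6
p′′′(0) = 72
p^(4)(0) = 288
p^(5)(0) = 5328
p^(6)(0) = 31968

222*v^6/5 + 222*v^5/5 + 12*v^4 + 12*v^3 + 3*v^2 + 3*v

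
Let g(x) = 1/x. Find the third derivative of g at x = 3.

Compute the successive derivatives at the expansion point and divide by k!.
From the series, [(x - 3)^3] g = -1/81; multiply by 3! = 6 to get -2/27.

-2/27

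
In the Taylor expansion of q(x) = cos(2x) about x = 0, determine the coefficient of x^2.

-2

q(0) = 1
q′(0) = 0
q′′(0) = -4
Dividing each by k! gives the coefficients c_0, ..., c_2.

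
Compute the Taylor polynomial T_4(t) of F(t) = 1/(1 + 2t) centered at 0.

16*t^4 - 8*t^3 + 4*t^2 - 2*t + 1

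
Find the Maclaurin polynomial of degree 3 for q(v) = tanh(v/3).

q(0) = 0
q′(0) = 1/3
q′′(0) = 0
q′′′(0) = -2/27
Then c_k = q^(k)(0)/k! gives each Taylor coefficient.

-v^3/81 + v/3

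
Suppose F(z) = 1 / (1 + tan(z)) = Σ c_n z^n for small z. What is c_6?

Expand as Σ (-1)^k u^k with u equal to the inner function's series.
F(0) = 1
F′(0) = -1
F′′(0) = 2
F′′′(0) = -8
F^(4)(0) = 40
F^(5)(0) = -256
F^(6)(0) = 1952
The Taylor polynomial is Σ F^(k)(0)/k! · z^k.

122/45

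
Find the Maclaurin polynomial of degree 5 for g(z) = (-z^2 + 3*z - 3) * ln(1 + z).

Multiply each power in the prefactor through the base expansion.
g(0) = 0
g′(0) = -3
g′′(0) = 9
g′′′(0) = -21
g^(4)(0) = 54
g^(5)(0) = -202
The Taylor polynomial is Σ g^(k)(0)/k! · z^k.

-101*z^5/60 + 9*z^4/4 - 7*z^3/2 + 9*z^2/2 - 3*z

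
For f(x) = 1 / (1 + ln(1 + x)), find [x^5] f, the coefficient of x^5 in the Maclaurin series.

Use the geometric series for the reciprocal, then substitute.
So c_5 = f^(5)(0)/5! = -347/60.

-347/60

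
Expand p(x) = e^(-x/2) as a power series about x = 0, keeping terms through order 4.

p(0) = 1
p′(0) = -1/2
p′′(0) = 1/4
p′′′(0) = -1/8
p^(4)(0) = 1/16
Then c_k = p^(k)(0)/k! gives each Taylor coefficient.

x^4/384 - x^3/48 + x^2/8 - x/2 + 1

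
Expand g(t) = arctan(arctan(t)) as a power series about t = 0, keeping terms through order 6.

Plug the Maclaurin series of the inner function into that of the outer and collect terms.
[t^0] = 0;  [t^1] = 1;  [t^2] = 0;  [t^3] = -2/3;  [t^4] = 0;  [t^5] = 11/15;  [t^6] = 0.

11*t^5/15 - 2*t^3/3 + t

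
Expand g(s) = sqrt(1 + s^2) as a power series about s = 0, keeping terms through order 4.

Compute the successive derivatives at the expansion point and divide by k!.
g(0) = 1
g′(0) = 0
g′′(0) = 1
g′′′(0) = 0
g^(4)(0) = -3

-s^4/8 + s^2/2 + 1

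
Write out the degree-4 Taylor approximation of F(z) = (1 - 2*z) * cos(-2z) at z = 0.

2*z^4/3 + 4*z^3 - 2*z^2 - 2*z + 1

Multiply each power in the prefactor through the base expansion.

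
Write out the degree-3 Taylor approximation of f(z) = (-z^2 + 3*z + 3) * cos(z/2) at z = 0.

Shift and add copies of the series according to the polynomial's terms.
f(0) = 3
f′(0) = 3
f′′(0) = -11/4
f′′′(0) = -9/4

-3*z^3/8 - 11*z^2/8 + 3*z + 3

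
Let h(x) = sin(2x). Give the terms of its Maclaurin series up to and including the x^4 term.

[x^0] = 0;  [x^1] = 2;  [x^2] = 0;  [x^3] = -4/3;  [x^4] = 0.

-4*x^3/3 + 2*x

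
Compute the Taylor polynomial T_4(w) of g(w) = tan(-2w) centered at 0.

-8*w^3/3 - 2*w

Differentiate repeatedly and evaluate at the center.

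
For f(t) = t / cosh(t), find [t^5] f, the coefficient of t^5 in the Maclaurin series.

Divide the numerator series by the denominator series (power-series long division).
[t^0] = 0;  [t^1] = 1;  [t^2] = 0;  [t^3] = -1/2;  [t^4] = 0;  [t^5] = 5/24.
So c_5 = f^(5)(0)/5! = 5/24.

5/24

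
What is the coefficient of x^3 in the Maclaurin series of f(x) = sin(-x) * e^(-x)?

Write out both Maclaurin series and multiply, keeping only the needed powers.
f(0) = 0
f′(0) = -1
f′′(0) = 2
f′′′(0) = -2
So c_3 = f′′′(0)/3! = -1/3.

-1/3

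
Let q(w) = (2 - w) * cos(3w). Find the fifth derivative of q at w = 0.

-405

Shift and add copies of the series according to the polynomial's terms.
From the series, [w^5] q = -27/8; multiply by 5! = 120 to get -405.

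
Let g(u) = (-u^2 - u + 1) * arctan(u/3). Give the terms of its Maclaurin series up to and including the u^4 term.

u^4/81 - 28*u^3/81 - u^2/3 + u/3

Distribute the polynomial across the series and collect like powers.
g(0) = 0
g′(0) = 1/3
g′′(0) = -2/3
g′′′(0) = -56/27
g^(4)(0) = 8/27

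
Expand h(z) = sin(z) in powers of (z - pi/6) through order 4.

(z - pi/6)^4/48 - sqrt(3)*(z - pi/6)^3/12 - (z - pi/6)^2/4 + sqrt(3)*(z - pi/6)/2 + 1/2

[(z - pi/6)^0] = 1/2;  [(z - pi/6)^1] = sqrt(3)/2;  [(z - pi/6)^2] = -1/4;  [(z - pi/6)^3] = -sqrt(3)/12;  [(z - pi/6)^4] = 1/48.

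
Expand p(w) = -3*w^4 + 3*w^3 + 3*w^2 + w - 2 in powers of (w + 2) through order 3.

p(-2) = -64
p′(-2) = 121
p′′(-2) = -174
p′′′(-2) = 162
Then c_k = p^(k)(-2)/k! gives each Taylor coefficient.

27*(w + 2)^3 - 87*(w + 2)^2 + 121*(w + 2) - 64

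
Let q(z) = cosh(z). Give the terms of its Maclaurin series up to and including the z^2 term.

z^2/2 + 1

q(0) = 1
q′(0) = 0
q′′(0) = 1
The Taylor polynomial is Σ q^(k)(0)/k! · z^k.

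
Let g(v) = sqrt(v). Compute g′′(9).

From the series, [(v - 9)^2] g = -1/216; multiply by 2! = 2 to get -1/108.

-1/108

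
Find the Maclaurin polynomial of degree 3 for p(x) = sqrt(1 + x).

x^3/16 - x^2/8 + x/2 + 1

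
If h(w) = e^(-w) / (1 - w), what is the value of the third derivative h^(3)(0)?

2

Multiply the two series term by term and collect like powers.
From the series, [w^3] h = 1/3; multiply by 3! = 6 to get 2.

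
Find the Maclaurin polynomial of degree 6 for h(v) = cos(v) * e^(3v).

Expand each factor separately, then convolve coefficients.
h(0) = 1
h′(0) = 3
h′′(0) = 8
h′′′(0) = 18
h^(4)(0) = 28
h^(5)(0) = -12
h^(6)(0) = -352

-22*v^6/45 - v^5/10 + 7*v^4/6 + 3*v^3 + 4*v^2 + 3*v + 1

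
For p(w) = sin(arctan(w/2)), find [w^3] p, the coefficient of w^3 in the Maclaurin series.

-1/16

Compose series: expand the inner function first, then feed it into the outer expansion.
p(0) = 0
p′(0) = 1/2
p′′(0) = 0
p′′′(0) = -3/8
Dividing each by k! gives the coefficients c_0, ..., c_3.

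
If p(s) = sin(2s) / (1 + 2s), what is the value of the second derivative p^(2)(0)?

-8

Take the Cauchy product of the two expansions.
From the series, [s^2] p = -4; multiply by 2! = 2 to get -8.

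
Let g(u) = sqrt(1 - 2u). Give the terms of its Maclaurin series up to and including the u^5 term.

-7*u^5/8 - 5*u^4/8 - u^3/2 - u^2/2 - u + 1

g(0) = 1
g′(0) = -1
g′′(0) = -1
g′′′(0) = -3
g^(4)(0) = -15
g^(5)(0) = -105
The Taylor polynomial is Σ g^(k)(0)/k! · u^k.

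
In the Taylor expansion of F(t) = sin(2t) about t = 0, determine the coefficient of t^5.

F(0) = 0
F′(0) = 2
F′′(0) = 0
F′′′(0) = -8
F^(4)(0) = 0
F^(5)(0) = 32
Then c_k = F^(k)(0)/k! gives each Taylor coefficient.

4/15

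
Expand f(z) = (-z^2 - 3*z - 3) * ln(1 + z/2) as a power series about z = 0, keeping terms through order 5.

Shift and add copies of the series according to the polynomial's terms.
f(0) = 0
f′(0) = -3/2
f′′(0) = -9/4
f′′′(0) = -3/2
f^(4)(0) = 9/8
f^(5)(0) = -13/8

-13*z^5/960 + 3*z^4/64 - z^3/4 - 9*z^2/8 - 3*z/2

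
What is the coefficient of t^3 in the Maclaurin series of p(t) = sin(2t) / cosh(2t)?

-16/3

Divide the numerator series by the denominator series (power-series long division).
So c_3 = p′′′(0)/3! = -16/3.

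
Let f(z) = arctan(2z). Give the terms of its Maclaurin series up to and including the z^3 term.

[z^0] = 0;  [z^1] = 2;  [z^2] = 0;  [z^3] = -8/3.

-8*z^3/3 + 2*z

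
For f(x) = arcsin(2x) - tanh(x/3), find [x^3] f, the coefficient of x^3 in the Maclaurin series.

Expand each term separately and add.
f(0) = 0
f′(0) = 5/3
f′′(0) = 0
f′′′(0) = 218/27
Then c_k = f^(k)(0)/k! gives each Taylor coefficient.

109/81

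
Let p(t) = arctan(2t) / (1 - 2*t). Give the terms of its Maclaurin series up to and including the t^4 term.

32*t^4/3 + 16*t^3/3 + 4*t^2 + 2*t

Expand 1/(denominator) as a geometric series and multiply by the numerator's series.
p(0) = 0
p′(0) = 2
p′′(0) = 8
p′′′(0) = 32
p^(4)(0) = 256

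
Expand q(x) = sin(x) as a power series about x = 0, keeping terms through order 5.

x^5/120 - x^3/6 + x

Differentiate repeatedly and evaluate at the center.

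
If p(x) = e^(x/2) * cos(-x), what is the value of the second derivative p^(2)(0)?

Expand each factor separately, then convolve coefficients.
From the series, [x^2] p = -3/8; multiply by 2! = 2 to get -3/4.

-3/4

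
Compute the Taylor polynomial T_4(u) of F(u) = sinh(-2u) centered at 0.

[u^0] = 0;  [u^1] = -2;  [u^2] = 0;  [u^3] = -4/3;  [u^4] = 0.

-4*u^3/3 - 2*u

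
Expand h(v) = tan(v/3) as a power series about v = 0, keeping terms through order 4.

v^3/81 + v/3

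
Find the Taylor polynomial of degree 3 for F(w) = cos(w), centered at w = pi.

(w - pi)^2/2 - 1

Differentiate repeatedly and evaluate at the center.
F(pi) = -1
F′(pi) = 0
F′′(pi) = 1
F′′′(pi) = 0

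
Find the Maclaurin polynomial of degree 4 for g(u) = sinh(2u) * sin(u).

Take the Cauchy product of the two expansions.
[u^0] = 0;  [u^1] = 0;  [u^2] = 2;  [u^3] = 0;  [u^4] = 1.

u^4 + 2*u^2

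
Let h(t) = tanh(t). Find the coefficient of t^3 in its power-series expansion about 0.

Use the known series and substitute for the argument.
[t^0] = 0;  [t^1] = 1;  [t^2] = 0;  [t^3] = -1/3.
So c_3 = h′′′(0)/3! = -1/3.

-1/3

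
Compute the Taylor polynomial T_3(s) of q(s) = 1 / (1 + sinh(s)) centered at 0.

-7*s^3/6 + s^2 - s + 1

Expand as Σ (-1)^k u^k with u equal to the inner function's series.
q(0) = 1
q′(0) = -1
q′′(0) = 2
q′′′(0) = -7
Then c_k = q^(k)(0)/k! gives each Taylor coefficient.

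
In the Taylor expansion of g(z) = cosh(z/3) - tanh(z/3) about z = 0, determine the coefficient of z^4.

Combine the two series term by term.
g(0) = 1
g′(0) = -1/3
g′′(0) = 1/9
g′′′(0) = 2/27
g^(4)(0) = 1/81
Then c_k = g^(k)(0)/k! gives each Taylor coefficient.

1/1944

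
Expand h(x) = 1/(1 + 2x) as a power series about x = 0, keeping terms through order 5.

-32*x^5 + 16*x^4 - 8*x^3 + 4*x^2 - 2*x + 1

Apply the Taylor formula c_k = f^(k)(a)/k!.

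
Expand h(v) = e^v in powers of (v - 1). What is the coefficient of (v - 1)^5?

Compute the successive derivatives at the expansion point and divide by k!.
h(1) = e
h′(1) = e
h′′(1) = e
h′′′(1) = e
h^(4)(1) = e
h^(5)(1) = e
So c_5 = h^(5)(1)/5! = e/120.

e/120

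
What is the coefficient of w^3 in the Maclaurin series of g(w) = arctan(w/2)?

g(0) = 0
g′(0) = 1/2
g′′(0) = 0
g′′′(0) = -1/4
So c_3 = g′′′(0)/3! = -1/24.

-1/24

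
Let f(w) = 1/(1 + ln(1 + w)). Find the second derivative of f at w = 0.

Let u equal the inner series; expand the outer function in u and truncate.
From the series, [w^2] f = 3/2; multiply by 2! = 2 to get 3.

3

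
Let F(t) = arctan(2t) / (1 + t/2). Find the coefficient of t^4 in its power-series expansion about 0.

Take the Cauchy product of the two expansions.
[t^0] = 0;  [t^1] = 2;  [t^2] = -1;  [t^3] = -13/6;  [t^4] = 13/12.

13/12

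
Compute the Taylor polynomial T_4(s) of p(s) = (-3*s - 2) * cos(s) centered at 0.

Multiply each power in the prefactor through the base expansion.
p(0) = -2
p′(0) = -3
p′′(0) = 2
p′′′(0) = 9
p^(4)(0) = -2

-s^4/12 + 3*s^3/2 + s^2 - 3*s - 2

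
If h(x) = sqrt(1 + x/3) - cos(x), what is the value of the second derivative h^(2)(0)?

Add the two expansions coefficient-wise.
From the series, [x^2] h = 35/72; multiply by 2! = 2 to get 35/36.

35/36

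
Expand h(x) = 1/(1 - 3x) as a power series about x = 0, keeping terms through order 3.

27*x^3 + 9*x^2 + 3*x + 1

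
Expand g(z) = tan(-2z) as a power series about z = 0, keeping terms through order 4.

-8*z^3/3 - 2*z

[z^0] = 0;  [z^1] = -2;  [z^2] = 0;  [z^3] = -8/3;  [z^4] = 0.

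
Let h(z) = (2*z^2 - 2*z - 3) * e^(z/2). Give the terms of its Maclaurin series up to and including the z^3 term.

Shift and add copies of the series according to the polynomial's terms.
h(0) = -3
h′(0) = -7/2
h′′(0) = 5/4
h′′′(0) = 33/8
Dividing each by k! gives the coefficients c_0, ..., c_3.

11*z^3/16 + 5*z^2/8 - 7*z/2 - 3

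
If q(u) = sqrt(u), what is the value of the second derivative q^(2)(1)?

Apply the Taylor formula c_k = f^(k)(a)/k!.
The coefficient of (u - 1)^2 in the expansion is -1/8, so q′′(1) = 2! * (-1/8) = -1/4.

-1/4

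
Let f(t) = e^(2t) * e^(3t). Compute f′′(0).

Take the Cauchy product of the two expansions.
The coefficient of t^2 in the expansion is 25/2, so f′′(0) = 2! * (25/2) = 25.

25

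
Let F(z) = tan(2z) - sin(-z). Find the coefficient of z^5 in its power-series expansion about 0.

Add the two expansions coefficient-wise.
[z^0] = 0;  [z^1] = 3;  [z^2] = 0;  [z^3] = 5/2;  [z^4] = 0;  [z^5] = 171/40.

171/40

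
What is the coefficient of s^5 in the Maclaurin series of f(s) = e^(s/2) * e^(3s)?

Write out both Maclaurin series and multiply, keeping only the needed powers.
f(0) = 1
f′(0) = 7/2
f′′(0) = 49/4
f′′′(0) = 343/8
f^(4)(0) = 2401/16
f^(5)(0) = 16807/32
So c_5 = f^(5)(0)/5! = 16807/3840.

16807/3840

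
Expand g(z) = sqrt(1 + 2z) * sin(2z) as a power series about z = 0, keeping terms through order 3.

-7*z^3/3 + 2*z^2 + 2*z

Write out both Maclaurin series and multiply, keeping only the needed powers.
g(0) = 0
g′(0) = 2
g′′(0) = 4
g′′′(0) = -14
Dividing each by k! gives the coefficients c_0, ..., c_3.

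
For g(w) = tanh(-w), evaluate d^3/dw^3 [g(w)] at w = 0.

2

Use the known series and substitute for the argument.
From the series, [w^3] g = 1/3; multiply by 3! = 6 to get 2.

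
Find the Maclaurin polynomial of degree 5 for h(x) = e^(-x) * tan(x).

41*x^5/120 - x^4/2 + 5*x^3/6 - x^2 + x

Write out both Maclaurin series and multiply, keeping only the needed powers.
h(0) = 0
h′(0) = 1
h′′(0) = -2
h′′′(0) = 5
h^(4)(0) = -12
h^(5)(0) = 41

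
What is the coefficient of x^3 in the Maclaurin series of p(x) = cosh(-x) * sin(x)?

Expand each factor separately, then convolve coefficients.
[x^0] = 0;  [x^1] = 1;  [x^2] = 0;  [x^3] = 1/3.

1/3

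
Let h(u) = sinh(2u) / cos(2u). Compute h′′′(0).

32

Invert the denominator's series and multiply.
From the series, [u^3] h = 16/3; multiply by 3! = 6 to get 32.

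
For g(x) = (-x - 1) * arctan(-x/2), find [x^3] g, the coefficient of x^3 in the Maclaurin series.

-1/24

Distribute the polynomial across the series and collect like powers.
[x^0] = 0;  [x^1] = 1/2;  [x^2] = 1/2;  [x^3] = -1/24.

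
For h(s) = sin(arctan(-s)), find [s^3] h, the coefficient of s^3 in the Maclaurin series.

1/2

Let u equal the inner series; expand the outer function in u and truncate.
So c_3 = h′′′(0)/3! = 1/2.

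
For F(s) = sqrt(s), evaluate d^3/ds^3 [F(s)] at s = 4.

Compute the successive derivatives at the expansion point and divide by k!.
The coefficient of (s - 4)^3 in the expansion is 1/512, so F′′′(4) = 3! * (1/512) = 3/256.

3/256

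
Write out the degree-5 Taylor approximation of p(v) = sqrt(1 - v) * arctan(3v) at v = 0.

Multiply the two series term by term and collect like powers.
p(0) = 0
p′(0) = 3
p′′(0) = -3
p′′′(0) = -225/4
p^(4)(0) = 207/2
p^(5)(0) = 95247/16
Dividing each by k! gives the coefficients c_0, ..., c_5.

31749*v^5/640 + 69*v^4/16 - 75*v^3/8 - 3*v^2/2 + 3*v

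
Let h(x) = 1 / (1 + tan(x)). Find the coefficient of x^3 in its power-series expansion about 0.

-4/3

Write 1/(1+u) = 1 - u + u^2 - u^3 + ... and substitute the series for u.
[x^0] = 1;  [x^1] = -1;  [x^2] = 1;  [x^3] = -4/3.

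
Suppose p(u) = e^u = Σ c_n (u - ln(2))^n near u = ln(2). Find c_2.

p(ln(2)) = 2
p′(ln(2)) = 2
p′′(ln(2)) = 2
So c_2 = p′′(ln(2))/2! = 1.

1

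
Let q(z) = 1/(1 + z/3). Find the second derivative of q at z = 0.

From the series, [z^2] q = 1/9; multiply by 2! = 2 to get 2/9.

2/9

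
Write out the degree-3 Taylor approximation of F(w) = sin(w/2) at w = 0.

F(0) = 0
F′(0) = 1/2
F′′(0) = 0
F′′′(0) = -1/8

-w^3/48 + w/2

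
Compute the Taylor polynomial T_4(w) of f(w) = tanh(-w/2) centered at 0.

w^3/24 - w/2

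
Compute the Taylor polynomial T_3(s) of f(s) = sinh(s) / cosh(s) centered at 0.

Invert the denominator's series and multiply.
[s^0] = 0;  [s^1] = 1;  [s^2] = 0;  [s^3] = -1/3.

-s^3/3 + s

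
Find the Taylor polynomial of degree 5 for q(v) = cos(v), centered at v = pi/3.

[(v - pi/3)^0] = 1/2;  [(v - pi/3)^1] = -sqrt(3)/2;  [(v - pi/3)^2] = -1/4;  [(v - pi/3)^3] = sqrt(3)/12;  [(v - pi/3)^4] = 1/48;  [(v - pi/3)^5] = -sqrt(3)/240.

-sqrt(3)*(v - pi/3)^5/240 + (v - pi/3)^4/48 + sqrt(3)*(v - pi/3)^3/12 - (v - pi/3)^2/4 - sqrt(3)*(v - pi/3)/2 + 1/2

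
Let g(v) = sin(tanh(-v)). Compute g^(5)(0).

Let u equal the inner series; expand the outer function in u and truncate.
From the series, [v^5] g = -37/120; multiply by 5! = 120 to get -37.

-37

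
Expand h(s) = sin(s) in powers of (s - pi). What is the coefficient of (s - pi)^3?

1/6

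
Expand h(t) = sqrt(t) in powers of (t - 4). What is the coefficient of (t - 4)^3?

1/512

Compute the successive derivatives at the expansion point and divide by k!.
So c_3 = h′′′(4)/3! = 1/512.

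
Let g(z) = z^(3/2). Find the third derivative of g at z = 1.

-3/8

The coefficient of (z - 1)^3 in the expansion is -1/16, so g′′′(1) = 3! * (-1/16) = -3/8.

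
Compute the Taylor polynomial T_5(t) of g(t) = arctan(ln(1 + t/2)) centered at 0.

-11*t^5/1920 + t^4/64 - t^2/8 + t/2

Substitute the inner expansion into the outer series and collect powers.
g(0) = 0
g′(0) = 1/2
g′′(0) = -1/4
g′′′(0) = 0
g^(4)(0) = 3/8
g^(5)(0) = -11/16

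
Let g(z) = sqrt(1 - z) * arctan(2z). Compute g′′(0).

Expand each factor separately, then convolve coefficients.
From the series, [z^2] g = -1; multiply by 2! = 2 to get -2.

-2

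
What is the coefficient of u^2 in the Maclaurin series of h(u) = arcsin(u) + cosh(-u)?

1/2

Add the two expansions coefficient-wise.
[u^0] = 1;  [u^1] = 1;  [u^2] = 1/2.
So c_2 = h′′(0)/2! = 1/2.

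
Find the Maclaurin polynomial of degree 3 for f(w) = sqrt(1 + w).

w^3/16 - w^2/8 + w/2 + 1

f(0) = 1
f′(0) = 1/2
f′′(0) = -1/4
f′′′(0) = 3/8
The Taylor polynomial is Σ f^(k)(0)/k! · w^k.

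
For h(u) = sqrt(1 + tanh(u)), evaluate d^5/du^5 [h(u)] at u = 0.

Compose series: expand the inner function first, then feed it into the outer expansion.
From the series, [u^5] h = 121/3840; multiply by 5! = 120 to get 121/32.

121/32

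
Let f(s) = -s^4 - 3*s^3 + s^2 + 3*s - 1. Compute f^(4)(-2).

-24

Differentiate repeatedly and evaluate at the center.
From the series, [(s + 2)^4] f = -1; multiply by 4! = 24 to get -24.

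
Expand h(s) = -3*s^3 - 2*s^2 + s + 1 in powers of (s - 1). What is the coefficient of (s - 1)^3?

h(1) = -3
h′(1) = -12
h′′(1) = -22
h′′′(1) = -18

-3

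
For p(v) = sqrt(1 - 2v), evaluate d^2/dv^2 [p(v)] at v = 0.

-1

The coefficient of v^2 in the expansion is -1/2, so p′′(0) = 2! * (-1/2) = -1.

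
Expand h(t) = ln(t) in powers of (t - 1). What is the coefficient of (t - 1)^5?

1/5

Compute the successive derivatives at the expansion point and divide by k!.
h(1) = 0
h′(1) = 1
h′′(1) = -1
h′′′(1) = 2
h^(4)(1) = -6
h^(5)(1) = 24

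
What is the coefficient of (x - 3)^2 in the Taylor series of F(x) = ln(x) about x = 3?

[(x - 3)^0] = ln(3);  [(x - 3)^1] = 1/3;  [(x - 3)^2] = -1/18.

-1/18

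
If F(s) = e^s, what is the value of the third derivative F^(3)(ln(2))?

Compute the successive derivatives at the expansion point and divide by k!.
From the series, [(s - ln(2))^3] F = 1/3; multiply by 3! = 6 to get 2.

2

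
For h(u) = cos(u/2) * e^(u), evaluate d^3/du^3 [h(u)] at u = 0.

1/4

Take the Cauchy product of the two expansions.
The coefficient of u^3 in the expansion is 1/24, so h′′′(0) = 3! * (1/24) = 1/4.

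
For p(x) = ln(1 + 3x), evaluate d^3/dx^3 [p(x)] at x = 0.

54

The coefficient of x^3 in the expansion is 9, so p′′′(0) = 3! * (9) = 54.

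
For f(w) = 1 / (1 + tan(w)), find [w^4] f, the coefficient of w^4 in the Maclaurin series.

Use the geometric series for the reciprocal, then substitute.
So c_4 = f^(4)(0)/4! = 5/3.

5/3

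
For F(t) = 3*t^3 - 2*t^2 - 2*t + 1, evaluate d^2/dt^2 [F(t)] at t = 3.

The coefficient of (t - 3)^2 in the expansion is 25, so F′′(3) = 2! * (25) = 50.

50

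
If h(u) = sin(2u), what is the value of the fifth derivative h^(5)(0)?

32

From the series, [u^5] h = 4/15; multiply by 5! = 120 to get 32.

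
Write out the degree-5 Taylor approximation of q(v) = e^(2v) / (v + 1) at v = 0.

-v^5/15 + v^4/3 + v^3/3 + v^2 + v + 1

Expand 1/(denominator) as a geometric series and multiply by the numerator's series.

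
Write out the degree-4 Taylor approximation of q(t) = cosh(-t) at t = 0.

t^4/24 + t^2/2 + 1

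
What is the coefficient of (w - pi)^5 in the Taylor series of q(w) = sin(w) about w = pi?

-1/120

c_5 = q^(5)(pi)/5! = -1/120.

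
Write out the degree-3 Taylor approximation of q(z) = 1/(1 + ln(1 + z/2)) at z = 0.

Substitute the inner expansion into the outer series and collect powers.
[z^0] = 1;  [z^1] = -1/2;  [z^2] = 3/8;  [z^3] = -7/24.

-7*z^3/24 + 3*z^2/8 - z/2 + 1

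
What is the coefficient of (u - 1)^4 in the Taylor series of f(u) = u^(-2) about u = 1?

Apply the Taylor formula c_k = f^(k)(a)/k!.
f(1) = 1
f′(1) = -2
f′′(1) = 6
f′′′(1) = -24
f^(4)(1) = 120

5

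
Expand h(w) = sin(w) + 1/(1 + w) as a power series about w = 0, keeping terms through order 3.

-7*w^3/6 + w^2 + 1

Combine the two series term by term.
h(0) = 1
h′(0) = 0
h′′(0) = 2
h′′′(0) = -7
Dividing each by k! gives the coefficients c_0, ..., c_3.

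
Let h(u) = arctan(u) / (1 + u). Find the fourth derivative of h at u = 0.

Write out both Maclaurin series and multiply, keeping only the needed powers.
The coefficient of u^4 in the expansion is -2/3, so h^(4)(0) = 4! * (-2/3) = -16.

-16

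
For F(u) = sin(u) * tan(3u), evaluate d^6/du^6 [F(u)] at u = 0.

22266

Take the Cauchy product of the two expansions.
The coefficient of u^6 in the expansion is 1237/40, so F^(6)(0) = 6! * (1237/40) = 22266.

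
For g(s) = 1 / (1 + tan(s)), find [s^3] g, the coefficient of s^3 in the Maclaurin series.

Write 1/(1+u) = 1 - u + u^2 - u^3 + ... and substitute the series for u.
g(0) = 1
g′(0) = -1
g′′(0) = 2
g′′′(0) = -8
Dividing each by k! gives the coefficients c_0, ..., c_3.

-4/3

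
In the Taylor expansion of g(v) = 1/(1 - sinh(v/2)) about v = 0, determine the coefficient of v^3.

Substitute the inner expansion into the outer series and collect powers.
[v^0] = 1;  [v^1] = 1/2;  [v^2] = 1/4;  [v^3] = 7/48.
So c_3 = g′′′(0)/3! = 7/48.

7/48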